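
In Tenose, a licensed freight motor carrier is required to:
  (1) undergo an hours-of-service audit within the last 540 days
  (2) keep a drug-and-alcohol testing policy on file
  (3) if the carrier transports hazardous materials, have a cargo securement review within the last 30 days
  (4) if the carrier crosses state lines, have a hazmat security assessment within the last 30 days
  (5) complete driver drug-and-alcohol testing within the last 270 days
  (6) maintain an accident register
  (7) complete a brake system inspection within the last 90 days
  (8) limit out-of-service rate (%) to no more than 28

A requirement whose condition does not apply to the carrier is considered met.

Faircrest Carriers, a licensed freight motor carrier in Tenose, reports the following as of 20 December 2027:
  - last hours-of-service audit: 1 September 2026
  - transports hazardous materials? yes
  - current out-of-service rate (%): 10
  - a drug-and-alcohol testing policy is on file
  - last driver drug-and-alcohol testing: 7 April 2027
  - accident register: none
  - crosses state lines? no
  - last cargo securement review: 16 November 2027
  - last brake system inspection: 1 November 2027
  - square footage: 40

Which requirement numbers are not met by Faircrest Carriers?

3, 6

1. hours-of-service audit 475 days ago vs limit 540 → met
2. drug-and-alcohol testing policy present → met
3. condition 'transports hazardous materials' holds; cargo securement review 34 days ago vs limit 30 → not met
4. condition 'crosses state lines' does not hold → requirement n/a → met
5. driver drug-and-alcohol testing 257 days ago vs limit 270 → met
6. accident register absent → not met
7. brake system inspection 49 days ago vs limit 90 → met
8. out-of-service rate (%) 10 ≤ 28 → met
Not met: 3, 6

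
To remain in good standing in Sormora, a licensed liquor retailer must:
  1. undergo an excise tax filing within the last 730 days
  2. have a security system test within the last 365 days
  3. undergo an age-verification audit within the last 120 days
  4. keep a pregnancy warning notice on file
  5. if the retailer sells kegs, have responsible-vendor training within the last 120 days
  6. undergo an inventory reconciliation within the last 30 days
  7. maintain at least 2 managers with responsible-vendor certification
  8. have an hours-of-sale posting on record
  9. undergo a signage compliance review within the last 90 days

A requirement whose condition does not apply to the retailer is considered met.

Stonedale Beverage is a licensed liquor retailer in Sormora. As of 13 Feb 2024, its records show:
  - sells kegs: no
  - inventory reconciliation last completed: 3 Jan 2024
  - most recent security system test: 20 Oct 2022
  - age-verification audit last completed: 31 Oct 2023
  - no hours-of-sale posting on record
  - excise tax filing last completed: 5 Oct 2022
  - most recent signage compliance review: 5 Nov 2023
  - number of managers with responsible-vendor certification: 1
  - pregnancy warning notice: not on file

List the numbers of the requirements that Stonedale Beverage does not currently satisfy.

1. excise tax filing 496 days ago vs limit 730 → met
2. security system test 481 days ago vs limit 365 → not met
3. age-verification audit 105 days ago vs limit 120 → met
4. pregnancy warning notice absent → not met
5. condition 'sells kegs' does not hold → requirement n/a → met
6. inventory reconciliation 41 days ago vs limit 30 → not met
7. managers with responsible-vendor certification 1 < 2 → not met
8. hours-of-sale posting absent → not met
9. signage compliance review 100 days ago vs limit 90 → not met
Not met: 2, 4, 6, 7, 8, 9

2, 4, 6, 7, 8, 9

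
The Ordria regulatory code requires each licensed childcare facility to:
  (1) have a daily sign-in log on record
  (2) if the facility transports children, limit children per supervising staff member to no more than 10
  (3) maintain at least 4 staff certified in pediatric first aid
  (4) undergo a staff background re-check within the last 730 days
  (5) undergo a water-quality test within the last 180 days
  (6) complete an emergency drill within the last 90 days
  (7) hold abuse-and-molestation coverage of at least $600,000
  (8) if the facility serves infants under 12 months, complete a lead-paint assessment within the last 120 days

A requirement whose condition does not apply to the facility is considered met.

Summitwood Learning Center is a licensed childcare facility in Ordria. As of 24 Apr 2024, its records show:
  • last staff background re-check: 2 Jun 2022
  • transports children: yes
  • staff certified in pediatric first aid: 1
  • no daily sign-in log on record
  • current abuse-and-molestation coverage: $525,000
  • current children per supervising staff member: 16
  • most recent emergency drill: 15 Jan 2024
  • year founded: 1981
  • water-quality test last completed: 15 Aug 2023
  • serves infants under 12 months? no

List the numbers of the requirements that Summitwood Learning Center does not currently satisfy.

1, 2, 3, 5, 6, 7

1. daily sign-in log absent → not met
2. condition 'transports children' holds; children per supervising staff member 16 > 10 → not met
3. staff certified in pediatric first aid 1 < 4 → not met
4. staff background re-check 692 days ago vs limit 730 → met
5. water-quality test 253 days ago vs limit 180 → not met
6. emergency drill 100 days ago vs limit 90 → not met
7. abuse-and-molestation coverage $525,000 < $600,000 → not met
8. condition 'serves infants under 12 months' does not hold → requirement n/a → met
Not met: 1, 2, 3, 5, 6, 7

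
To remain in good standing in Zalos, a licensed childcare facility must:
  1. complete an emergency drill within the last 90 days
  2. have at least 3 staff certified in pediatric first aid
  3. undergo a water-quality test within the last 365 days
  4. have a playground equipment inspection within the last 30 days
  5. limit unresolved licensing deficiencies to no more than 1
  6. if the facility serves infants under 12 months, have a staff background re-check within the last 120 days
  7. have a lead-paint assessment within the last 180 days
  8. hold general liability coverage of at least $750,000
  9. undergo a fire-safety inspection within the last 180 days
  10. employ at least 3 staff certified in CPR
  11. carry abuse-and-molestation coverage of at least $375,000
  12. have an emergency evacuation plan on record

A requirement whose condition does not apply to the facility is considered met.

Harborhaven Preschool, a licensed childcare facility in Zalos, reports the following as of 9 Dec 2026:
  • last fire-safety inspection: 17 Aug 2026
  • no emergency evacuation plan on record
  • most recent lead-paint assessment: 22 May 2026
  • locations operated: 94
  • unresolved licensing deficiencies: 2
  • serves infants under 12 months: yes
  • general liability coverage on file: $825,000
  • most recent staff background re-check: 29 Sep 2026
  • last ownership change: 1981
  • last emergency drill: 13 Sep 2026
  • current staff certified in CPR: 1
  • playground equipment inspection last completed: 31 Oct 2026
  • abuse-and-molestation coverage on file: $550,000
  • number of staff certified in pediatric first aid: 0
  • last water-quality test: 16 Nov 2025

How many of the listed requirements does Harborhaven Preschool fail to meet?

7

1. emergency drill 87 days ago vs limit 90 → met
2. staff certified in pediatric first aid 0 < 3 → not met
3. water-quality test 388 days ago vs limit 365 → not met
4. playground equipment inspection 39 days ago vs limit 30 → not met
5. unresolved licensing deficiencies 2 > 1 → not met
6. condition 'serves infants under 12 months' holds; staff background re-check 71 days ago vs limit 120 → met
7. lead-paint assessment 201 days ago vs limit 180 → not met
8. general liability coverage $825,000 ≥ $750,000 → met
9. fire-safety inspection 114 days ago vs limit 180 → met
10. staff certified in CPR 1 < 3 → not met
11. abuse-and-molestation coverage $550,000 ≥ $375,000 → met
12. emergency evacuation plan absent → not met
Not met: 7 of 12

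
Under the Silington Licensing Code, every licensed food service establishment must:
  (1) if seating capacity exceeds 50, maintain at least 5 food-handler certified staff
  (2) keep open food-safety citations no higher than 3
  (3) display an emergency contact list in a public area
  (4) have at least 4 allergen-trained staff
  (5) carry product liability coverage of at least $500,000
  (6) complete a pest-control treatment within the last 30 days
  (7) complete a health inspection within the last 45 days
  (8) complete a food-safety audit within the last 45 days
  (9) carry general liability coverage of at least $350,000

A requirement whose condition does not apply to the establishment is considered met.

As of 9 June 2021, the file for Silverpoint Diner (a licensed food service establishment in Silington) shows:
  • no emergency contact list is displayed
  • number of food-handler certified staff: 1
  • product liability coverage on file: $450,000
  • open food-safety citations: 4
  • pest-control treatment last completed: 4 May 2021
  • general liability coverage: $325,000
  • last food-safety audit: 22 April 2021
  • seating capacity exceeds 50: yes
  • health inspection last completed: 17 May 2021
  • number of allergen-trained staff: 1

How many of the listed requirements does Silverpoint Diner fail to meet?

8

1. condition 'seating capacity exceeds 50' holds; food-handler certified staff 1 < 5 → not met
2. open food-safety citations 4 > 3 → not met
3. emergency contact list absent → not met
4. allergen-trained staff 1 < 4 → not met
5. product liability coverage $450,000 < $500,000 → not met
6. pest-control treatment 36 days ago vs limit 30 → not met
7. health inspection 23 days ago vs limit 45 → met
8. food-safety audit 48 days ago vs limit 45 → not met
9. general liability coverage $325,000 < $350,000 → not met
Not met: 8 of 9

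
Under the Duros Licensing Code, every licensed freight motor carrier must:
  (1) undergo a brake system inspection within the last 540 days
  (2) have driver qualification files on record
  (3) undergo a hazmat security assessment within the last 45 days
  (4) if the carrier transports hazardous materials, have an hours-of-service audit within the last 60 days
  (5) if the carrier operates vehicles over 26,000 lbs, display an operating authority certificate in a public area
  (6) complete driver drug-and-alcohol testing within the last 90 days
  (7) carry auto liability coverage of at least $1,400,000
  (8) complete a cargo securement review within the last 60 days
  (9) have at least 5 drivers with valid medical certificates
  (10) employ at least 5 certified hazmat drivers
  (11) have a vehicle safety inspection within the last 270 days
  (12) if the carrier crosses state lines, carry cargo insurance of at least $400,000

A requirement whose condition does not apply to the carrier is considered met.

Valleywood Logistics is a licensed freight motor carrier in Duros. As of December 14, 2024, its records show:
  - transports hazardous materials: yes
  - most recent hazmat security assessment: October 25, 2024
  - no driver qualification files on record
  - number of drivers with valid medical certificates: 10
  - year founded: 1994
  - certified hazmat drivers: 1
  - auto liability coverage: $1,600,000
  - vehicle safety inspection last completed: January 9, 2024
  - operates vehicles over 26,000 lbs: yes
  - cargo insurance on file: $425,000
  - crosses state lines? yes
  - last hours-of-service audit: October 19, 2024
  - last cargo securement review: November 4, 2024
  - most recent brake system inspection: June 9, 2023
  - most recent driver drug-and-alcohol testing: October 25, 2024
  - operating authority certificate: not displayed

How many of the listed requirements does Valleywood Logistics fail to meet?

1. brake system inspection 554 days ago vs limit 540 → not met
2. driver qualification files absent → not met
3. hazmat security assessment 50 days ago vs limit 45 → not met
4. condition 'transports hazardous materials' holds; hours-of-service audit 56 days ago vs limit 60 → met
5. condition 'operates vehicles over 26,000 lbs' holds; operating authority certificate absent → not met
6. driver drug-and-alcohol testing 50 days ago vs limit 90 → met
7. auto liability coverage $1,600,000 ≥ $1,400,000 → met
8. cargo securement review 40 days ago vs limit 60 → met
9. drivers with valid medical certificates 10 ≥ 5 → met
10. certified hazmat drivers 1 < 5 → not met
11. vehicle safety inspection 340 days ago vs limit 270 → not met
12. condition 'crosses state lines' holds; cargo insurance $425,000 ≥ $400,000 → met
Not met: 6 of 12

6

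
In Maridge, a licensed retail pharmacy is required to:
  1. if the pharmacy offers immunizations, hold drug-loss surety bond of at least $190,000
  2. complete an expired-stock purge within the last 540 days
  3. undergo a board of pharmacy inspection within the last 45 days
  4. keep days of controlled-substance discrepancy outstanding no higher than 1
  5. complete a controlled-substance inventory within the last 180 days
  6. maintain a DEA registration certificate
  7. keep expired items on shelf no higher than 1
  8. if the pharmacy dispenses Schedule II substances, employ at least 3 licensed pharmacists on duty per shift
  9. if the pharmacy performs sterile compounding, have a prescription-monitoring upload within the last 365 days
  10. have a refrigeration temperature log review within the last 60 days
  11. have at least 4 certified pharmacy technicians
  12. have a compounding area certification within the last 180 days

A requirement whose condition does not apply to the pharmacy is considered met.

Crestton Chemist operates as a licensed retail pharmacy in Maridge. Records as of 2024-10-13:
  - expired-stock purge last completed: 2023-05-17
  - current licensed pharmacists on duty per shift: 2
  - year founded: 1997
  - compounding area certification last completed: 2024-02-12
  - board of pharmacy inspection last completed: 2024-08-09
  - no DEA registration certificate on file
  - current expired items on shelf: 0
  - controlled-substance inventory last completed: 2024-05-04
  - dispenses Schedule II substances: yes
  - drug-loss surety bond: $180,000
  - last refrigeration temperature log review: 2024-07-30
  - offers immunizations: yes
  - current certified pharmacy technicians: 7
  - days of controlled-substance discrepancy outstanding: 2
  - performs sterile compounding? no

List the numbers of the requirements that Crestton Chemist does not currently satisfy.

1, 3, 4, 6, 8, 10, 12

1. condition 'offers immunizations' holds; drug-loss surety bond $180,000 < $190,000 → not met
2. expired-stock purge 515 days ago vs limit 540 → met
3. board of pharmacy inspection 65 days ago vs limit 45 → not met
4. days of controlled-substance discrepancy outstanding 2 > 1 → not met
5. controlled-substance inventory 162 days ago vs limit 180 → met
6. DEA registration certificate absent → not met
7. expired items on shelf 0 ≤ 1 → met
8. condition 'dispenses Schedule II substances' holds; licensed pharmacists on duty per shift 2 < 3 → not met
9. condition 'performs sterile compounding' does not hold → requirement n/a → met
10. refrigeration temperature log review 75 days ago vs limit 60 → not met
11. certified pharmacy technicians 7 ≥ 4 → met
12. compounding area certification 244 days ago vs limit 180 → not met
Not met: 1, 3, 4, 6, 8, 10, 12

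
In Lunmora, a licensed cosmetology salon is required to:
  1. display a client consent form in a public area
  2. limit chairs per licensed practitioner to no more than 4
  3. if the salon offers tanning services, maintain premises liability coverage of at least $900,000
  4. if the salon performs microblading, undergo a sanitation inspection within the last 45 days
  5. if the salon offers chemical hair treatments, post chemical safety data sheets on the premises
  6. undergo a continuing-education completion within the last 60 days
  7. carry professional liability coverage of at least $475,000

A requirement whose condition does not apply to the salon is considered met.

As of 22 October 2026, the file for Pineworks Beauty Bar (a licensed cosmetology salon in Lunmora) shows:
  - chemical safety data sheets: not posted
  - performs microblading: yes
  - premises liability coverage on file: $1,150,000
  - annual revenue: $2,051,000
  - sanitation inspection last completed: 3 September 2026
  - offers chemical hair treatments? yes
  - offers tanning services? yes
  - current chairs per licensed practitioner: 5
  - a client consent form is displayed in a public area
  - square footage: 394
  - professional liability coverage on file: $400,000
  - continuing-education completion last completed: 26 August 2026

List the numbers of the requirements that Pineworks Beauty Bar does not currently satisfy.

1. client consent form present → met
2. chairs per licensed practitioner 5 > 4 → not met
3. condition 'offers tanning services' holds; premises liability coverage $1,150,000 ≥ $900,000 → met
4. condition 'performs microblading' holds; sanitation inspection 49 days ago vs limit 45 → not met
5. condition 'offers chemical hair treatments' holds; chemical safety data sheets absent → not met
6. continuing-education completion 57 days ago vs limit 60 → met
7. professional liability coverage $400,000 < $475,000 → not met
Not met: 2, 4, 5, 7

2, 4, 5, 7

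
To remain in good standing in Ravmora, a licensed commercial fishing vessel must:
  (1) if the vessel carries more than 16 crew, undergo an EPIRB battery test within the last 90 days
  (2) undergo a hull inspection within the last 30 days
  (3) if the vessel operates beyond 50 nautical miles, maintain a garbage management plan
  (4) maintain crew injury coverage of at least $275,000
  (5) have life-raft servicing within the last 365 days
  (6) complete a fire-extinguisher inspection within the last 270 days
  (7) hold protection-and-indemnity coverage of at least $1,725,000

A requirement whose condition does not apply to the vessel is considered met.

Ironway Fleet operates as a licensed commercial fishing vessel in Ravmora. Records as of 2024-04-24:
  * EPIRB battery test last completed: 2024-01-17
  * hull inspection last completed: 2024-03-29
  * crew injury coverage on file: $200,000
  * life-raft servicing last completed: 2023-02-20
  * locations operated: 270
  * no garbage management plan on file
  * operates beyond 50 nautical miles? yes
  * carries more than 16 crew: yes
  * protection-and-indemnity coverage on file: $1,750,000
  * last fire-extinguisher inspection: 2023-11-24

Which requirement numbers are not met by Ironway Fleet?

1, 3, 4, 5

1. condition 'carries more than 16 crew' holds; EPIRB battery test 98 days ago vs limit 90 → not met
2. hull inspection 26 days ago vs limit 30 → met
3. condition 'operates beyond 50 nautical miles' holds; garbage management plan absent → not met
4. crew injury coverage $200,000 < $275,000 → not met
5. life-raft servicing 429 days ago vs limit 365 → not met
6. fire-extinguisher inspection 152 days ago vs limit 270 → met
7. protection-and-indemnity coverage $1,750,000 ≥ $1,725,000 → met
Not met: 1, 3, 4, 5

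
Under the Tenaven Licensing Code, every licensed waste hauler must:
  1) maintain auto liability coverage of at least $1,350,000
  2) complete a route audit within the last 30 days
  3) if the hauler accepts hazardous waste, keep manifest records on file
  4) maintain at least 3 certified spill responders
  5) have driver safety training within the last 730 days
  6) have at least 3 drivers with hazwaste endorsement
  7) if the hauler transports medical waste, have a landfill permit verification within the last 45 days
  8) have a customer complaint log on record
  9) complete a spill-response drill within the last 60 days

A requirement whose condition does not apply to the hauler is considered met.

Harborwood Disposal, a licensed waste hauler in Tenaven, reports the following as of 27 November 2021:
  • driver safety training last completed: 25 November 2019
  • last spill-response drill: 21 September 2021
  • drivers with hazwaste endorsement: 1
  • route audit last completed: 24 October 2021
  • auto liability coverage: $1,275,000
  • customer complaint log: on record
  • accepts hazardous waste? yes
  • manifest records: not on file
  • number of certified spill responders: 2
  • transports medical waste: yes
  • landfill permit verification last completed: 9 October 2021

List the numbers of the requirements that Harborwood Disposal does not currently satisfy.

1. auto liability coverage $1,275,000 < $1,350,000 → not met
2. route audit 34 days ago vs limit 30 → not met
3. condition 'accepts hazardous waste' holds; manifest records absent → not met
4. certified spill responders 2 < 3 → not met
5. driver safety training 733 days ago vs limit 730 → not met
6. drivers with hazwaste endorsement 1 < 3 → not met
7. condition 'transports medical waste' holds; landfill permit verification 49 days ago vs limit 45 → not met
8. customer complaint log present → met
9. spill-response drill 67 days ago vs limit 60 → not met
Not met: 1, 2, 3, 4, 5, 6, 7, 9

1, 2, 3, 4, 5, 6, 7, 9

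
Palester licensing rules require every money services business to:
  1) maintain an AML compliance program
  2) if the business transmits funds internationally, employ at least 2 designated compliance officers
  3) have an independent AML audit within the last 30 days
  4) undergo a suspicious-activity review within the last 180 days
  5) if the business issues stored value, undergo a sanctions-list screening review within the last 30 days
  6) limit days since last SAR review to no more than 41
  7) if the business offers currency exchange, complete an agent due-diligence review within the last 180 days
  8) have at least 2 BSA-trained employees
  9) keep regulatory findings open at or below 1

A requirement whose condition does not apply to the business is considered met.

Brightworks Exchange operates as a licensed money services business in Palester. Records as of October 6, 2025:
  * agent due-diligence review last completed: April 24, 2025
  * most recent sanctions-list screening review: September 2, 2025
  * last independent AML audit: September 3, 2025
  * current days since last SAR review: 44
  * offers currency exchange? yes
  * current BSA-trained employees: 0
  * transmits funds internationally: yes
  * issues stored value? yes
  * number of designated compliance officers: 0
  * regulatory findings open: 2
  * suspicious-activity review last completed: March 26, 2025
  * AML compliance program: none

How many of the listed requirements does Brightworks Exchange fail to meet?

8

1. AML compliance program absent → not met
2. condition 'transmits funds internationally' holds; designated compliance officers 0 < 2 → not met
3. independent AML audit 33 days ago vs limit 30 → not met
4. suspicious-activity review 194 days ago vs limit 180 → not met
5. condition 'issues stored value' holds; sanctions-list screening review 34 days ago vs limit 30 → not met
6. days since last SAR review 44 > 41 → not met
7. condition 'offers currency exchange' holds; agent due-diligence review 165 days ago vs limit 180 → met
8. BSA-trained employees 0 < 2 → not met
9. regulatory findings open 2 > 1 → not met
Not met: 8 of 9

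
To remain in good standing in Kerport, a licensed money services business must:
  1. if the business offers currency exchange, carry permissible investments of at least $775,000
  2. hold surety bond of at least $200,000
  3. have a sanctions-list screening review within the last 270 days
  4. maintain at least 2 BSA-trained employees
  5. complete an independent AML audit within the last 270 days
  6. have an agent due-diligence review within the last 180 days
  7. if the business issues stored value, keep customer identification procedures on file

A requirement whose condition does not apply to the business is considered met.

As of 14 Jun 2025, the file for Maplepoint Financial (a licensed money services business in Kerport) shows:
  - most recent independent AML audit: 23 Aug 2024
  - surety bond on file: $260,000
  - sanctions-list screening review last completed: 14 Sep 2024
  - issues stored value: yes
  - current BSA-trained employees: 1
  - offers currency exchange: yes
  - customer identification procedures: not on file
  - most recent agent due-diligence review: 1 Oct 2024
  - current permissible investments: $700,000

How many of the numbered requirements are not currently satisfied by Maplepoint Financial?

1. condition 'offers currency exchange' holds; permissible investments $700,000 < $775,000 → not met
2. surety bond $260,000 ≥ $200,000 → met
3. sanctions-list screening review 273 days ago vs limit 270 → not met
4. BSA-trained employees 1 < 2 → not met
5. independent AML audit 295 days ago vs limit 270 → not met
6. agent due-diligence review 256 days ago vs limit 180 → not met
7. condition 'issues stored value' holds; customer identification procedures absent → not met
Not met: 6 of 7

6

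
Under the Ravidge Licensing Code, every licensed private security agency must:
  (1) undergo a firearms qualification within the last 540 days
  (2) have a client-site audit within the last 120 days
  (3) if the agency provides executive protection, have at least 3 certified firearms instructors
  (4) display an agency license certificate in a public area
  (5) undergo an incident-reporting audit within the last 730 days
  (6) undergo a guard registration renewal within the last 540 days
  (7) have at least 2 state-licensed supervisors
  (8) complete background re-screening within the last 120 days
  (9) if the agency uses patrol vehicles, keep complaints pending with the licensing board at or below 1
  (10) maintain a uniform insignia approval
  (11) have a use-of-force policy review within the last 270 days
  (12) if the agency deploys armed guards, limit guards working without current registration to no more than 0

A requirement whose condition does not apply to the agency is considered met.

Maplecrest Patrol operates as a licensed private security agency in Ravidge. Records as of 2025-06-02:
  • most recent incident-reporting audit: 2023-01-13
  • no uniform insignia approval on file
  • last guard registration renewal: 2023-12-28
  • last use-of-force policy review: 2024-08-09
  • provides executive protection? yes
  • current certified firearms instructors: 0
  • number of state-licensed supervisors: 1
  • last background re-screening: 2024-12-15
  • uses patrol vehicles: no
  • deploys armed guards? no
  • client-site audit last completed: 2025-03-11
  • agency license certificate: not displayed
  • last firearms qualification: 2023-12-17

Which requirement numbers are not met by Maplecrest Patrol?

1. firearms qualification 533 days ago vs limit 540 → met
2. client-site audit 83 days ago vs limit 120 → met
3. condition 'provides executive protection' holds; certified firearms instructors 0 < 3 → not met
4. agency license certificate absent → not met
5. incident-reporting audit 871 days ago vs limit 730 → not met
6. guard registration renewal 522 days ago vs limit 540 → met
7. state-licensed supervisors 1 < 2 → not met
8. background re-screening 169 days ago vs limit 120 → not met
9. condition 'uses patrol vehicles' does not hold → requirement n/a → met
10. uniform insignia approval absent → not met
11. use-of-force policy review 297 days ago vs limit 270 → not met
12. condition 'deploys armed guards' does not hold → requirement n/a → met
Not met: 3, 4, 5, 7, 8, 10, 11

3, 4, 5, 7, 8, 10, 11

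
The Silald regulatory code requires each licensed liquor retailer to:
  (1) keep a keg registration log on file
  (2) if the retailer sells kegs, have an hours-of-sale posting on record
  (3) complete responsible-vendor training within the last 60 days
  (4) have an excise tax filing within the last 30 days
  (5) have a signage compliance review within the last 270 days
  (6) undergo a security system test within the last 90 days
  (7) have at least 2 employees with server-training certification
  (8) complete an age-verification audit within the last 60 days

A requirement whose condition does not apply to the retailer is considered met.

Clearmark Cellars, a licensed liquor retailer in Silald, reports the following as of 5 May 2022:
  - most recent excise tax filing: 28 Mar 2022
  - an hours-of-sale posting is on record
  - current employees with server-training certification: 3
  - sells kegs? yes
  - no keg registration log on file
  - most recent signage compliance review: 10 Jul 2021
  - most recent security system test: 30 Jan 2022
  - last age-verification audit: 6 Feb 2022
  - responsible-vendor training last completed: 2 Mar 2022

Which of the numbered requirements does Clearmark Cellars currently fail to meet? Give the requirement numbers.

1, 3, 4, 5, 6, 8

1. keg registration log absent → not met
2. condition 'sells kegs' holds; hours-of-sale posting present → met
3. responsible-vendor training 64 days ago vs limit 60 → not met
4. excise tax filing 38 days ago vs limit 30 → not met
5. signage compliance review 299 days ago vs limit 270 → not met
6. security system test 95 days ago vs limit 90 → not met
7. employees with server-training certification 3 ≥ 2 → met
8. age-verification audit 88 days ago vs limit 60 → not met
Not met: 1, 3, 4, 5, 6, 8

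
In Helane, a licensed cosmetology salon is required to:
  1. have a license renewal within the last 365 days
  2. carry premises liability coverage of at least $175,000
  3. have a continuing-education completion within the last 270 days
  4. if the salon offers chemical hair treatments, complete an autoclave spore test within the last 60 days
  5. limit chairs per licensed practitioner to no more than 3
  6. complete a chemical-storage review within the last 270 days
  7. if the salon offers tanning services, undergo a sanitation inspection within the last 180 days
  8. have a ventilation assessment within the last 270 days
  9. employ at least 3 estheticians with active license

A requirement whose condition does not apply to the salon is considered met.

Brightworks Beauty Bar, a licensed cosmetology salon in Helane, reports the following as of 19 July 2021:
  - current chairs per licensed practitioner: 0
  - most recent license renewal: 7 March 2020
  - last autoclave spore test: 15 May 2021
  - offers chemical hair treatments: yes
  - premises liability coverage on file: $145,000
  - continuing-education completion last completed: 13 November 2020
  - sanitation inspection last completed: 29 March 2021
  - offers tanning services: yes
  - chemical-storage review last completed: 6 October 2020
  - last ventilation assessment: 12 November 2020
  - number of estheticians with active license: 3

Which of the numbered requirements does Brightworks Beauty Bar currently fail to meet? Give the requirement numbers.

1, 2, 4, 6

1. license renewal 499 days ago vs limit 365 → not met
2. premises liability coverage $145,000 < $175,000 → not met
3. continuing-education completion 248 days ago vs limit 270 → met
4. condition 'offers chemical hair treatments' holds; autoclave spore test 65 days ago vs limit 60 → not met
5. chairs per licensed practitioner 0 ≤ 3 → met
6. chemical-storage review 286 days ago vs limit 270 → not met
7. condition 'offers tanning services' holds; sanitation inspection 112 days ago vs limit 180 → met
8. ventilation assessment 249 days ago vs limit 270 → met
9. estheticians with active license 3 ≥ 3 → met
Not met: 1, 2, 4, 6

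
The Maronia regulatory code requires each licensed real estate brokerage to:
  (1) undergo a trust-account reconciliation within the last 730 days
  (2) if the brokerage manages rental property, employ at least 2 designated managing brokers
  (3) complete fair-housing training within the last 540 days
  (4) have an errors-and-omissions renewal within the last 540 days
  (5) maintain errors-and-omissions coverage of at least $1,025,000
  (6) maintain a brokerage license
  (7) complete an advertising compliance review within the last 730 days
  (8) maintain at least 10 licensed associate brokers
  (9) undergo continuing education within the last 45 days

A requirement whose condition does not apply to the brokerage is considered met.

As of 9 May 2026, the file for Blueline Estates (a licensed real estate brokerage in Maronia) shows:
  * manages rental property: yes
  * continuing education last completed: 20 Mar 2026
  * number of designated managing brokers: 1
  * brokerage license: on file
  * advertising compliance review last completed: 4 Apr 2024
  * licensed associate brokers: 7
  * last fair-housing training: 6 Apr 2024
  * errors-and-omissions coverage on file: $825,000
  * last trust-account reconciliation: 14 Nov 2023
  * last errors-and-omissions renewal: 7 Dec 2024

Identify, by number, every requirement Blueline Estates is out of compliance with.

1, 2, 3, 5, 7, 8, 9

1. trust-account reconciliation 907 days ago vs limit 730 → not met
2. condition 'manages rental property' holds; designated managing brokers 1 < 2 → not met
3. fair-housing training 763 days ago vs limit 540 → not met
4. errors-and-omissions renewal 518 days ago vs limit 540 → met
5. errors-and-omissions coverage $825,000 < $1,025,000 → not met
6. brokerage license present → met
7. advertising compliance review 765 days ago vs limit 730 → not met
8. licensed associate brokers 7 < 10 → not met
9. continuing education 50 days ago vs limit 45 → not met
Not met: 1, 2, 3, 5, 7, 8, 9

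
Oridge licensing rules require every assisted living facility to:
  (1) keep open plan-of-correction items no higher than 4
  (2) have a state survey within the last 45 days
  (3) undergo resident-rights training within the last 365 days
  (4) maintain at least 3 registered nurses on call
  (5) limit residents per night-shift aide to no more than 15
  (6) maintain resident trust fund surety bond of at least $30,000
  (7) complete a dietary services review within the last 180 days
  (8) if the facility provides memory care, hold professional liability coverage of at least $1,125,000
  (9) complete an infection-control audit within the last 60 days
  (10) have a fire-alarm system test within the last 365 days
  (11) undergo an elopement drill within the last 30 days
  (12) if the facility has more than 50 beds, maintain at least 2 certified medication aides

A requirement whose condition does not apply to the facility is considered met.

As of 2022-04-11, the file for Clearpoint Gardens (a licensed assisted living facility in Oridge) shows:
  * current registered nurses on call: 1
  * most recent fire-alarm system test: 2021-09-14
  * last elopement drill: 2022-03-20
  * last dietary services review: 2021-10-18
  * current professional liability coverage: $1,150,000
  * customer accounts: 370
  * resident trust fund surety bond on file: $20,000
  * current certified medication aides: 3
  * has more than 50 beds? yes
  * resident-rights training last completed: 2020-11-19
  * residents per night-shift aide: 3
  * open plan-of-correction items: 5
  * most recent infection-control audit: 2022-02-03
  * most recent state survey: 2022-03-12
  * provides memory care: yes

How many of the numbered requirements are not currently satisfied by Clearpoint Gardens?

1. open plan-of-correction items 5 > 4 → not met
2. state survey 30 days ago vs limit 45 → met
3. resident-rights training 508 days ago vs limit 365 → not met
4. registered nurses on call 1 < 3 → not met
5. residents per night-shift aide 3 ≤ 15 → met
6. resident trust fund surety bond $20,000 < $30,000 → not met
7. dietary services review 175 days ago vs limit 180 → met
8. condition 'provides memory care' holds; professional liability coverage $1,150,000 ≥ $1,125,000 → met
9. infection-control audit 67 days ago vs limit 60 → not met
10. fire-alarm system test 209 days ago vs limit 365 → met
11. elopement drill 22 days ago vs limit 30 → met
12. condition 'has more than 50 beds' holds; certified medication aides 3 ≥ 2 → met
Not met: 5 of 12

5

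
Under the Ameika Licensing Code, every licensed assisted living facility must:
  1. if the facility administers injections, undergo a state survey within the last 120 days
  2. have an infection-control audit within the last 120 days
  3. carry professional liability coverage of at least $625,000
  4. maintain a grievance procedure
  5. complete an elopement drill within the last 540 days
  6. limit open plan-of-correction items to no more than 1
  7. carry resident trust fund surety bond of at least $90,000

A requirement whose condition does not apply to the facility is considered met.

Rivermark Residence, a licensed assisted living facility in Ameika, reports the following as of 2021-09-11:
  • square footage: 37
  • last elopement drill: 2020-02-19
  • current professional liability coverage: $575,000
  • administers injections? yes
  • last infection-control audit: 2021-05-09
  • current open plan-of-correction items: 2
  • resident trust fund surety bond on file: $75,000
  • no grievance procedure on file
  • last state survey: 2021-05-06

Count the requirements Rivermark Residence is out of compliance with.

1. condition 'administers injections' holds; state survey 128 days ago vs limit 120 → not met
2. infection-control audit 125 days ago vs limit 120 → not met
3. professional liability coverage $575,000 < $625,000 → not met
4. grievance procedure absent → not met
5. elopement drill 570 days ago vs limit 540 → not met
6. open plan-of-correction items 2 > 1 → not met
7. resident trust fund surety bond $75,000 < $90,000 → not met
Not met: 7 of 7

7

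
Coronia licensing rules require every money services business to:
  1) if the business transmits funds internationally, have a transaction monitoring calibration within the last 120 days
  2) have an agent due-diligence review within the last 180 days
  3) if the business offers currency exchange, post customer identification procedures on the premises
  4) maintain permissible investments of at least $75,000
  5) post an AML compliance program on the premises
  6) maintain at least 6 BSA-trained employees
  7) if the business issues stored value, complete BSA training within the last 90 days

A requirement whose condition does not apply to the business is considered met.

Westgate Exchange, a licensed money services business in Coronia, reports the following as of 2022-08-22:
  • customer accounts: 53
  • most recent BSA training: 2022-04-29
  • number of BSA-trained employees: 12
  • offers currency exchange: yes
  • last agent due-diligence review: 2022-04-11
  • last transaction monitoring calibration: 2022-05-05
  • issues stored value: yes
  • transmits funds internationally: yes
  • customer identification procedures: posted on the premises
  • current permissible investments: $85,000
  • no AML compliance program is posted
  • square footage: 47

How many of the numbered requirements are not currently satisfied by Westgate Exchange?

2

1. condition 'transmits funds internationally' holds; transaction monitoring calibration 109 days ago vs limit 120 → met
2. agent due-diligence review 133 days ago vs limit 180 → met
3. condition 'offers currency exchange' holds; customer identification procedures present → met
4. permissible investments $85,000 ≥ $75,000 → met
5. AML compliance program absent → not met
6. BSA-trained employees 12 ≥ 6 → met
7. condition 'issues stored value' holds; BSA training 115 days ago vs limit 90 → not met
Not met: 2 of 7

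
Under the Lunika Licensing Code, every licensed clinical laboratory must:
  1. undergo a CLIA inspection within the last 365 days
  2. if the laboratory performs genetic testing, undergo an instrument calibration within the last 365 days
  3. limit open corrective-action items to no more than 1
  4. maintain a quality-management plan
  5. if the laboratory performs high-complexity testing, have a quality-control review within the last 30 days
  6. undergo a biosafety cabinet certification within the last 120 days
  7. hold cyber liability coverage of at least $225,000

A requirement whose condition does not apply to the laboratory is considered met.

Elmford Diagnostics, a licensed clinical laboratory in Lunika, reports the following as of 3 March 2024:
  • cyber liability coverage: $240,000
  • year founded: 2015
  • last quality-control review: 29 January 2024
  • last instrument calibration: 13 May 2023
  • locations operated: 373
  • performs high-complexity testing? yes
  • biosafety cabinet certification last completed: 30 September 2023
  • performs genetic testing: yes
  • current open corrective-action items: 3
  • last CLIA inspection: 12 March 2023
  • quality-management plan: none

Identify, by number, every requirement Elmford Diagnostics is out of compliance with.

1. CLIA inspection 357 days ago vs limit 365 → met
2. condition 'performs genetic testing' holds; instrument calibration 295 days ago vs limit 365 → met
3. open corrective-action items 3 > 1 → not met
4. quality-management plan absent → not met
5. condition 'performs high-complexity testing' holds; quality-control review 34 days ago vs limit 30 → not met
6. biosafety cabinet certification 155 days ago vs limit 120 → not met
7. cyber liability coverage $240,000 ≥ $225,000 → met
Not met: 3, 4, 5, 6

3, 4, 5, 6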